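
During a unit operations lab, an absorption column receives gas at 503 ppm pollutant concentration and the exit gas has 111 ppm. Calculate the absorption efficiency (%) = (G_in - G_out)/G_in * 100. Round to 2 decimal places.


Efficiency = (G_in - G_out) / G_in * 100%
Efficiency = (503 - 111) / 503 * 100
Efficiency = 392 / 503 * 100
Efficiency = 77.93%


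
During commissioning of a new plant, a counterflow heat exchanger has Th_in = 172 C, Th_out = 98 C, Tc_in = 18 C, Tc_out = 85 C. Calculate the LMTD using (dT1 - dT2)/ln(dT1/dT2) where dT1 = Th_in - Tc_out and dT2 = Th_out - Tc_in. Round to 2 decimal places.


dT1 = Th_in - Tc_out = 172 - 85 = 87
dT2 = Th_out - Tc_in = 98 - 18 = 80
LMTD = (dT1 - dT2) / ln(dT1/dT2)
LMTD = (87 - 80) / ln(87/80)
LMTD = 83.45 K


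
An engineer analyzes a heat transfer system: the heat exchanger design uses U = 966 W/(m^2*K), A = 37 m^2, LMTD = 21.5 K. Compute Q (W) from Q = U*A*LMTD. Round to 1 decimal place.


Q = U * A * LMTD
Q = 966 * 37 * 21.5
Q = 768453.0 W


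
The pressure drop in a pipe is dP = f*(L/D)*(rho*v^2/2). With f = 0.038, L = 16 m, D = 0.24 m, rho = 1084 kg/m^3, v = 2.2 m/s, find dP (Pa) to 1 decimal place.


dP = f * (L/D) * (rho*v^2/2)
dP = 0.038 * (16/0.24) * (1084*2.2^2/2)
L/D = 66.66666667
rho*v^2/2 = 1084*4.84/2 = 2623.28
dP = 0.038 * 66.66666667 * 2623.28
dP = 6645.6 Pa


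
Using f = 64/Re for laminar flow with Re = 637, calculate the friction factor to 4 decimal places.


f = 64 / Re
f = 64 / 637
f = 0.1005


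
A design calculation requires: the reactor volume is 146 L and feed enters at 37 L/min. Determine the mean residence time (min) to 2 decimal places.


tau = V / v0
tau = 146 / 37
tau = 3.95 min


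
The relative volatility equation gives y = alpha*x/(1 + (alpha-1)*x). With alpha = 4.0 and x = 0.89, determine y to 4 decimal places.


y = alpha*x / (1 + (alpha-1)*x)
y = 4.0*0.89 / (1 + (4.0-1)*0.89)
y = 3.56 / (1 + 2.67)
y = 3.56 / 3.67
y = 0.9700


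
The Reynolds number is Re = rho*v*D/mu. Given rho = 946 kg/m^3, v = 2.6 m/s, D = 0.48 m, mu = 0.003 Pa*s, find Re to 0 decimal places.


Re = rho * v * D / mu
Re = 946 * 2.6 * 0.48 / 0.003
Re = 1180.608 / 0.003
Re = 393536


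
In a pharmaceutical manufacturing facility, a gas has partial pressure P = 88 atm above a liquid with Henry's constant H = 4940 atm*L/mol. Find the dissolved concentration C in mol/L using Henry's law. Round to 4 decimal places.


C = P / H
C = 88 / 4940
C = 0.0178 mol/L


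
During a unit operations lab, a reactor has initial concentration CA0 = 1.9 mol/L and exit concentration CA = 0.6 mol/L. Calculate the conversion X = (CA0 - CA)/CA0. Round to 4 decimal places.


X = (CA0 - CA) / CA0
X = (1.9 - 0.6) / 1.9
X = 1.3 / 1.9
X = 0.6842


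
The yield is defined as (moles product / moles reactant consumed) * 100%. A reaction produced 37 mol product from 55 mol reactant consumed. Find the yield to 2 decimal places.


Yield = (moles product / moles consumed) * 100%
Yield = (37 / 55) * 100
Yield = 0.6727 * 100
Yield = 67.27%


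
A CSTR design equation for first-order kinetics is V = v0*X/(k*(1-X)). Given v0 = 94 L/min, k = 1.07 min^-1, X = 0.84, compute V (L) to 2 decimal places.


V = v0 * X / (k * (1 - X))
V = 94 * 0.84 / (1.07 * (1 - 0.84))
V = 78.96 / (1.07 * 0.16)
V = 78.96 / 0.1712
V = 461.21 L


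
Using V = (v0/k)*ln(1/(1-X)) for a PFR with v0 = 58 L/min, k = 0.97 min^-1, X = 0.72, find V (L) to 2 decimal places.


V = (v0/k) * ln(1/(1-X))
V = (58/0.97) * ln(1/(1-0.72))
V = 59.793814 * ln(3.571429)
V = 59.793814 * 1.272966
V = 76.12 L


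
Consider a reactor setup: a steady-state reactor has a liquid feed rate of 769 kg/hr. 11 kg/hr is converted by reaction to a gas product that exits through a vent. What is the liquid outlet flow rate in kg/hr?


Steady-state mass balance on the main outlet: F_out = F_in - F_removed
F_out = 769 - 11
F_out = 758 kg/hr


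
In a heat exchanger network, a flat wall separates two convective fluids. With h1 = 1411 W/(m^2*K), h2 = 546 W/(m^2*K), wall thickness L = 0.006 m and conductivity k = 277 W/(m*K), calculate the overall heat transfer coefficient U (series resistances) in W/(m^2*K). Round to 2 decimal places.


1/U = 1/h1 + L/k + 1/h2
1/U = 1/1411 + 0.006/277 + 1/546
1/U = 0.0007087172 + 2.16606e-05 + 0.0018315018
1/U = 0.0025618796
U = 390.34 W/(m^2*K)


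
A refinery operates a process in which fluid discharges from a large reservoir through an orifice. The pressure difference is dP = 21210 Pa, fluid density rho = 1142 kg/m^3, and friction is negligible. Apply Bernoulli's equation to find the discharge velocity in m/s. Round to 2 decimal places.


v = sqrt(2*dP/rho)
v = sqrt(2*21210/1142)
v = sqrt(37.145359)
v = 6.09 m/s


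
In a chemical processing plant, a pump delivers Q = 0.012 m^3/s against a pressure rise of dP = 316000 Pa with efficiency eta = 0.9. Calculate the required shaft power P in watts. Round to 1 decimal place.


P = Q * dP / eta
P = 0.012 * 316000 / 0.9
P = 3792.0 / 0.9
P = 4213.3 W


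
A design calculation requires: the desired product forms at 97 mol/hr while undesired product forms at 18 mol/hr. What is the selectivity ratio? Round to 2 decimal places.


S = desired product rate / undesired product rate
S = 97 / 18
S = 5.39


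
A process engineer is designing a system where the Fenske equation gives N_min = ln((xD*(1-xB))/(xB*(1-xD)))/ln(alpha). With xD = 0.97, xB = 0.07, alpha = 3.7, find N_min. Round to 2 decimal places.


N_min = ln((xD*(1-xB))/(xB*(1-xD))) / ln(alpha)
Numerator inside ln: 0.9021 / 0.0021 = 429.571429
ln(429.571429) = 6.062788
ln(alpha) = ln(3.7) = 1.308333
N_min = 6.062788 / 1.308333 = 4.63


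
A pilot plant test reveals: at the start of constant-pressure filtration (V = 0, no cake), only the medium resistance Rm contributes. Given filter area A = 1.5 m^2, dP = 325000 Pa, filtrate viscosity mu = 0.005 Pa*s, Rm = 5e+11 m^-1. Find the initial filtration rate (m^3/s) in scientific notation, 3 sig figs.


rate = A * dP / (mu * Rm)
rate = 1.5 * 325000 / (0.005 * 5e+11)
rate = 487500.0 / 2.500e+09
rate = 1.95e-04 m^3/s


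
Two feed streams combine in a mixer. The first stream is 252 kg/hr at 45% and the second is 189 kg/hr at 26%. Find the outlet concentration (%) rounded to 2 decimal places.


Mass balance on solute: F1*x1 + F2*x2 = F3*x3
F3 = F1 + F2 = 252 + 189 = 441 kg/hr
x3 = (F1*x1 + F2*x2)/F3
x3 = (252*0.45 + 189*0.26) / 441
x3 = 36.86%


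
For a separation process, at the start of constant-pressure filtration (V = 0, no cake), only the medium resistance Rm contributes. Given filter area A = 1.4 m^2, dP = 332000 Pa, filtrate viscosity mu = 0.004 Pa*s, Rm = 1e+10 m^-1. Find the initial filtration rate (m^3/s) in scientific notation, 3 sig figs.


rate = A * dP / (mu * Rm)
rate = 1.4 * 332000 / (0.004 * 1e+10)
rate = 464800.0 / 4.000e+07
rate = 1.16e-02 m^3/s


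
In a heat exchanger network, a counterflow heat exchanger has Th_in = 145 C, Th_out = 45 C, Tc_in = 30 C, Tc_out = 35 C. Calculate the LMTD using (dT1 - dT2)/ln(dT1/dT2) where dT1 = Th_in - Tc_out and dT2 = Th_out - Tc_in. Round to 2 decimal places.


dT1 = Th_in - Tc_out = 145 - 35 = 110
dT2 = Th_out - Tc_in = 45 - 30 = 15
LMTD = (dT1 - dT2) / ln(dT1/dT2)
LMTD = (110 - 15) / ln(110/15)
LMTD = 47.68 K


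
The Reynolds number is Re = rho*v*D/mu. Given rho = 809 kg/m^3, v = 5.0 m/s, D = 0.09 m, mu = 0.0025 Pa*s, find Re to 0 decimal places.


Re = rho * v * D / mu
Re = 809 * 5.0 * 0.09 / 0.0025
Re = 364.05 / 0.0025
Re = 145620


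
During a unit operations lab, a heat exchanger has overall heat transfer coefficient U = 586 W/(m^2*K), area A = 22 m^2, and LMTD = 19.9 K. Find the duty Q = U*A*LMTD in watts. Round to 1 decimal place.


Q = U * A * LMTD
Q = 586 * 22 * 19.9
Q = 256550.8 W


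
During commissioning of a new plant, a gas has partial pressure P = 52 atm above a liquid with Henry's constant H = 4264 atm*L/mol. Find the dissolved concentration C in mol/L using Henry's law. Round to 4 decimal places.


C = P / H
C = 52 / 4264
C = 0.0122 mol/L


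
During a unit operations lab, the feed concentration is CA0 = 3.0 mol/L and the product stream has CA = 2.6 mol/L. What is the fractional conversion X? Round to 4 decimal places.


X = (CA0 - CA) / CA0
X = (3.0 - 2.6) / 3.0
X = 0.4 / 3.0
X = 0.1333


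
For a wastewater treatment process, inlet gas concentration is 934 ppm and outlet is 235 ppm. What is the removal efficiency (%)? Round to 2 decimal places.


Efficiency = (G_in - G_out) / G_in * 100%
Efficiency = (934 - 235) / 934 * 100
Efficiency = 699 / 934 * 100
Efficiency = 74.84%


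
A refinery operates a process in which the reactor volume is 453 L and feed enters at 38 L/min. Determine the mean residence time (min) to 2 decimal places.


tau = V / v0
tau = 453 / 38
tau = 11.92 min


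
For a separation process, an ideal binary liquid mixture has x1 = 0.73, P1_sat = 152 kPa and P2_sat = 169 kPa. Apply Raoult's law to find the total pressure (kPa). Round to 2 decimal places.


P = x1*P1_sat + x2*P2_sat
x2 = 1 - x1 = 1 - 0.73 = 0.27
P = 0.73*152 + 0.27*169
P = 110.96 + 45.63
P = 156.59 kPa


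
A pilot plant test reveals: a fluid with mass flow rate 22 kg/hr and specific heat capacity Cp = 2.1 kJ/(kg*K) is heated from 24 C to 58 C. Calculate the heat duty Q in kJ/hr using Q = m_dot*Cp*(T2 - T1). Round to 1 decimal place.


Q = m_dot * Cp * (T2 - T1)
Q = 22 * 2.1 * (58 - 24)
Q = 22 * 2.1 * 34
Q = 1570.8 kJ/hr


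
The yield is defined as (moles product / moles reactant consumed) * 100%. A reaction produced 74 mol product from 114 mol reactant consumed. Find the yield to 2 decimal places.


Yield = (moles product / moles consumed) * 100%
Yield = (74 / 114) * 100
Yield = 0.6491 * 100
Yield = 64.91%


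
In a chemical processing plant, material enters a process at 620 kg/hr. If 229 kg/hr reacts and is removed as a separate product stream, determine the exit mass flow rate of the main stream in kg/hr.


Steady-state mass balance on the main outlet: F_out = F_in - F_removed
F_out = 620 - 229
F_out = 391 kg/hr


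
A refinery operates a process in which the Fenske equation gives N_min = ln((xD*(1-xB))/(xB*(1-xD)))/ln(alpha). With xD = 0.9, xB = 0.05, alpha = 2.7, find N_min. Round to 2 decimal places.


N_min = ln((xD*(1-xB))/(xB*(1-xD))) / ln(alpha)
Numerator inside ln: 0.855 / 0.005 = 171.0
ln(171.0) = 5.141664
ln(alpha) = ln(2.7) = 0.993252
N_min = 5.141664 / 0.993252 = 5.18


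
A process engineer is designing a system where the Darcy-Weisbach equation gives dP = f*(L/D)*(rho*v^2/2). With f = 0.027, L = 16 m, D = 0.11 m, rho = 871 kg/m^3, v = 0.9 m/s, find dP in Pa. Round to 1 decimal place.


dP = f * (L/D) * (rho*v^2/2)
dP = 0.027 * (16/0.11) * (871*0.9^2/2)
L/D = 145.45454545
rho*v^2/2 = 871*0.81/2 = 352.755
dP = 0.027 * 145.45454545 * 352.755
dP = 1385.4 Pa


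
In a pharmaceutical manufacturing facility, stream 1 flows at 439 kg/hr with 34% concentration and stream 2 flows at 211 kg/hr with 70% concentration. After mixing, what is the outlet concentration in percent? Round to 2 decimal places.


Mass balance on solute: F1*x1 + F2*x2 = F3*x3
F3 = F1 + F2 = 439 + 211 = 650 kg/hr
x3 = (F1*x1 + F2*x2)/F3
x3 = (439*0.34 + 211*0.7) / 650
x3 = 45.69%


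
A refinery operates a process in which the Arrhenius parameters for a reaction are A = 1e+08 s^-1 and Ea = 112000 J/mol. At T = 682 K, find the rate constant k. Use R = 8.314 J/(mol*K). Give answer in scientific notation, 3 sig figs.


k = A * exp(-Ea/(R*T))
k = 1e+08 * exp(-112000 / (8.314 * 682))
k = 1e+08 * exp(-19.752571)
k = 2.64e-01


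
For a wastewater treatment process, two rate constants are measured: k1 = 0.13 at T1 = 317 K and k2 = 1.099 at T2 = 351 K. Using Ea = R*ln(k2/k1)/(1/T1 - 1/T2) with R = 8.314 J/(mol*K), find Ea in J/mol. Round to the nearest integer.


Ea = R * ln(k2/k1) / (1/T1 - 1/T2)
ln(k2/k1) = ln(1.099/0.13) = 2.1346215
1/T1 - 1/T2 = 1/317 - 1/351 = 0.000305571283
Ea = 8.314 * 2.1346215 / 0.000305571283
Ea = 58079 J/mol


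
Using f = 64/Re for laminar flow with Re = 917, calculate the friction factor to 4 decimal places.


f = 64 / Re
f = 64 / 917
f = 0.0698


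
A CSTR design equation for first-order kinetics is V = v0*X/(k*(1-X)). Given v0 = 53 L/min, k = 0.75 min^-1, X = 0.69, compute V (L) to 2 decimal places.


V = v0 * X / (k * (1 - X))
V = 53 * 0.69 / (0.75 * (1 - 0.69))
V = 36.57 / (0.75 * 0.31)
V = 36.57 / 0.2325
V = 157.29 L


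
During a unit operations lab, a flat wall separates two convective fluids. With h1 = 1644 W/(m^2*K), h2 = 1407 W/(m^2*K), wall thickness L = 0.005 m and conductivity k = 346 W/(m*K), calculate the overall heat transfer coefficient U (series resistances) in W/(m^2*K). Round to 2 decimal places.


1/U = 1/h1 + L/k + 1/h2
1/U = 1/1644 + 0.005/346 + 1/1407
1/U = 0.0006082725 + 1.44509e-05 + 0.0007107321
1/U = 0.0013334555
U = 749.93 W/(m^2*K)


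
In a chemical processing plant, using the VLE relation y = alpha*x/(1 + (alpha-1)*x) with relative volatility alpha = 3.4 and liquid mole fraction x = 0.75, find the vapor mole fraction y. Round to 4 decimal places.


y = alpha*x / (1 + (alpha-1)*x)
y = 3.4*0.75 / (1 + (3.4-1)*0.75)
y = 2.55 / (1 + 1.8)
y = 2.55 / 2.8
y = 0.9107


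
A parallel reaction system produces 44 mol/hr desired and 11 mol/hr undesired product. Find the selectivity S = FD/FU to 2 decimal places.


S = desired product rate / undesired product rate
S = 44 / 11
S = 4.00


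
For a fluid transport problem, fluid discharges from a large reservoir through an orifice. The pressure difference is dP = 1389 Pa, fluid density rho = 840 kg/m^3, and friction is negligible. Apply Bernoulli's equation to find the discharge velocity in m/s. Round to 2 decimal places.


v = sqrt(2*dP/rho)
v = sqrt(2*1389/840)
v = sqrt(3.307143)
v = 1.82 m/s


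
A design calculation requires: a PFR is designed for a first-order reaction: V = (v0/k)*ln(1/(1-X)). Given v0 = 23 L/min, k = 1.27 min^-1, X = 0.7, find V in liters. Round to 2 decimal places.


V = (v0/k) * ln(1/(1-X))
V = (23/1.27) * ln(1/(1-0.7))
V = 18.110236 * ln(3.333333)
V = 18.110236 * 1.203973
V = 21.80 L


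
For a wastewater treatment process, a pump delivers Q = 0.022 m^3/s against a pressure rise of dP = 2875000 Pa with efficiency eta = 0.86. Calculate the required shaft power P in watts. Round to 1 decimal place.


P = Q * dP / eta
P = 0.022 * 2875000 / 0.86
P = 63250.0 / 0.86
P = 73546.5 W


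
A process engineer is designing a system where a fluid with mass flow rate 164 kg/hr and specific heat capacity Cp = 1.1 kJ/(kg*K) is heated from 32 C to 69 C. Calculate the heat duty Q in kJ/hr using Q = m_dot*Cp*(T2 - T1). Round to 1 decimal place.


Q = m_dot * Cp * (T2 - T1)
Q = 164 * 1.1 * (69 - 32)
Q = 164 * 1.1 * 37
Q = 6674.8 kJ/hr


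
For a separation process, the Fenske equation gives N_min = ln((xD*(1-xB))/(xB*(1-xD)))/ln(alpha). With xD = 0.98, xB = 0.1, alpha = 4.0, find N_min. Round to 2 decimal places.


N_min = ln((xD*(1-xB))/(xB*(1-xD))) / ln(alpha)
Numerator inside ln: 0.882 / 0.002 = 441.0
ln(441.0) = 6.089045
ln(alpha) = ln(4.0) = 1.386294
N_min = 6.089045 / 1.386294 = 4.39


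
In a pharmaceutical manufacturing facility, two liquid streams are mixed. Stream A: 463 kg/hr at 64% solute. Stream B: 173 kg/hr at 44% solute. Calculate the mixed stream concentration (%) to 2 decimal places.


Mass balance on solute: F1*x1 + F2*x2 = F3*x3
F3 = F1 + F2 = 463 + 173 = 636 kg/hr
x3 = (F1*x1 + F2*x2)/F3
x3 = (463*0.64 + 173*0.44) / 636
x3 = 58.56%


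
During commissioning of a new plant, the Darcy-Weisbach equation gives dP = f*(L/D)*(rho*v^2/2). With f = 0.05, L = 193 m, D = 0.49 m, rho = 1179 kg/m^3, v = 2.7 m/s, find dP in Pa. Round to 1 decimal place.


dP = f * (L/D) * (rho*v^2/2)
dP = 0.05 * (193/0.49) * (1179*2.7^2/2)
L/D = 393.87755102
rho*v^2/2 = 1179*7.29/2 = 4297.455
dP = 0.05 * 393.87755102 * 4297.455
dP = 84633.6 Pa


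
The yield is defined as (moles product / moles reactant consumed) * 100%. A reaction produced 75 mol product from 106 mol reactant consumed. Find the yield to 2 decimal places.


Yield = (moles product / moles consumed) * 100%
Yield = (75 / 106) * 100
Yield = 0.7075 * 100
Yield = 70.75%


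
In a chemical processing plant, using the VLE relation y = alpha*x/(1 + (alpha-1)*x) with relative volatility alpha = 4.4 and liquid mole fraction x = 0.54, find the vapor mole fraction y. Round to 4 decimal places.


y = alpha*x / (1 + (alpha-1)*x)
y = 4.4*0.54 / (1 + (4.4-1)*0.54)
y = 2.376 / (1 + 1.836)
y = 2.376 / 2.836
y = 0.8378


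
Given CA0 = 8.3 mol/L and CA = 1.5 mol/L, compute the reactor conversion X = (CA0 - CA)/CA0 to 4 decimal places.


X = (CA0 - CA) / CA0
X = (8.3 - 1.5) / 8.3
X = 6.8 / 8.3
X = 0.8193


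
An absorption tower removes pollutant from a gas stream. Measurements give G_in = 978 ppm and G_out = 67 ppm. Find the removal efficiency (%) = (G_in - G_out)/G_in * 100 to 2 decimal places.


Efficiency = (G_in - G_out) / G_in * 100%
Efficiency = (978 - 67) / 978 * 100
Efficiency = 911 / 978 * 100
Efficiency = 93.15%


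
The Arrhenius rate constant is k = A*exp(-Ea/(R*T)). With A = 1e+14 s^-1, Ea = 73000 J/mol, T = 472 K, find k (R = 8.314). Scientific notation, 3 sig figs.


k = A * exp(-Ea/(R*T))
k = 1e+14 * exp(-73000 / (8.314 * 472))
k = 1e+14 * exp(-18.60248)
k = 8.34e+05


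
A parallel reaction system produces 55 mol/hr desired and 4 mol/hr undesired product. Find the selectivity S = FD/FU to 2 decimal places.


S = desired product rate / undesired product rate
S = 55 / 4
S = 13.75


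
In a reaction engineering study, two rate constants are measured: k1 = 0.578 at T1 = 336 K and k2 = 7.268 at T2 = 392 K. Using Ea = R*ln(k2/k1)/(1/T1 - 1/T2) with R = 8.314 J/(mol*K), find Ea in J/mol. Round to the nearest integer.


Ea = R * ln(k2/k1) / (1/T1 - 1/T2)
ln(k2/k1) = ln(7.268/0.578) = 2.5316626
1/T1 - 1/T2 = 1/336 - 1/392 = 0.000425170068
Ea = 8.314 * 2.5316626 / 0.000425170068
Ea = 49505 J/mol


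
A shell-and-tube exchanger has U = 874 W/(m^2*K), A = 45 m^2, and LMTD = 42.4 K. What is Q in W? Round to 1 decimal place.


Q = U * A * LMTD
Q = 874 * 45 * 42.4
Q = 1667592.0 W


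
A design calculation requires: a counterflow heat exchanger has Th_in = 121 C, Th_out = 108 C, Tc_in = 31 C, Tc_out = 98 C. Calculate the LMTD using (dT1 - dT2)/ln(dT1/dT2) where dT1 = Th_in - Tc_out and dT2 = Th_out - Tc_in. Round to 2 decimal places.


dT1 = Th_in - Tc_out = 121 - 98 = 23
dT2 = Th_out - Tc_in = 108 - 31 = 77
LMTD = (dT1 - dT2) / ln(dT1/dT2)
LMTD = (23 - 77) / ln(23/77)
LMTD = 44.69 K


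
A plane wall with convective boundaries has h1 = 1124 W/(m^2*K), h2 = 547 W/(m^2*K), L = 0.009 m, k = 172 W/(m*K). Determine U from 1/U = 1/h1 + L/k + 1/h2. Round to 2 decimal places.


1/U = 1/h1 + L/k + 1/h2
1/U = 1/1124 + 0.009/172 + 1/547
1/U = 0.0008896797 + 5.23256e-05 + 0.0018281536
1/U = 0.0027701589
U = 360.99 W/(m^2*K)


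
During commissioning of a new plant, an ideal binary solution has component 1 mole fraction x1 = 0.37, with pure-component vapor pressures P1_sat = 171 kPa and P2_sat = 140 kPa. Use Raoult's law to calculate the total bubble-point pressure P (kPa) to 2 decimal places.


P = x1*P1_sat + x2*P2_sat
x2 = 1 - x1 = 1 - 0.37 = 0.63
P = 0.37*171 + 0.63*140
P = 63.27 + 88.2
P = 151.47 kPa


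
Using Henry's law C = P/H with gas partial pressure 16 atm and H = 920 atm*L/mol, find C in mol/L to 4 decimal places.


C = P / H
C = 16 / 920
C = 0.0174 mol/L


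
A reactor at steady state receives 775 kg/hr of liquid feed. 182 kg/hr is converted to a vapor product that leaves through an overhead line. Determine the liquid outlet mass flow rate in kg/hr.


Steady-state mass balance on the main outlet: F_out = F_in - F_removed
F_out = 775 - 182
F_out = 593 kg/hr


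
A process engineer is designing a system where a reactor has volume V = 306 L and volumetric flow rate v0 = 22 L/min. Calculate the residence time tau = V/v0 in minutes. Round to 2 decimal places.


tau = V / v0
tau = 306 / 22
tau = 13.91 min


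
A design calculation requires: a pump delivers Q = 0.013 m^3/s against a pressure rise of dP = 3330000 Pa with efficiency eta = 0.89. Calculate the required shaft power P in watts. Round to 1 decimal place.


P = Q * dP / eta
P = 0.013 * 3330000 / 0.89
P = 43290.0 / 0.89
P = 48640.4 W


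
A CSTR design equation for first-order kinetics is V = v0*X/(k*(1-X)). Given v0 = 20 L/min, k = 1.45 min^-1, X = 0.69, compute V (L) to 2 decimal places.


V = v0 * X / (k * (1 - X))
V = 20 * 0.69 / (1.45 * (1 - 0.69))
V = 13.8 / (1.45 * 0.31)
V = 13.8 / 0.4495
V = 30.70 L


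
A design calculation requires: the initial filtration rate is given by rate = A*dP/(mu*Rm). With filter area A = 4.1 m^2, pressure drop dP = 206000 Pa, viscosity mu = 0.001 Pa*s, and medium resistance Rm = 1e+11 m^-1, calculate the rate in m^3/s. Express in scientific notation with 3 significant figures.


rate = A * dP / (mu * Rm)
rate = 4.1 * 206000 / (0.001 * 1e+11)
rate = 844600.0 / 1.000e+08
rate = 8.45e-03 m^3/s


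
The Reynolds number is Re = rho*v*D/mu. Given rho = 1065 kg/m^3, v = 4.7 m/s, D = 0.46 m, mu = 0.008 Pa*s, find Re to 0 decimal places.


Re = rho * v * D / mu
Re = 1065 * 4.7 * 0.46 / 0.008
Re = 2302.53 / 0.008
Re = 287816


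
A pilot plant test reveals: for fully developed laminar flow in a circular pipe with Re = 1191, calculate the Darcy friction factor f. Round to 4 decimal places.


f = 64 / Re
f = 64 / 1191
f = 0.0537


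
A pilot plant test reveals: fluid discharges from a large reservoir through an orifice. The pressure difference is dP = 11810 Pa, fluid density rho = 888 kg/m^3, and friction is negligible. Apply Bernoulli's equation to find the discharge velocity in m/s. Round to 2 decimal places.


v = sqrt(2*dP/rho)
v = sqrt(2*11810/888)
v = sqrt(26.599099)
v = 5.16 m/s


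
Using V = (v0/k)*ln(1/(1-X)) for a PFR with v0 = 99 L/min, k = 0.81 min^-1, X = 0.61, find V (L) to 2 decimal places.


V = (v0/k) * ln(1/(1-X))
V = (99/0.81) * ln(1/(1-0.61))
V = 122.222222 * ln(2.564103)
V = 122.222222 * 0.941609
V = 115.09 L


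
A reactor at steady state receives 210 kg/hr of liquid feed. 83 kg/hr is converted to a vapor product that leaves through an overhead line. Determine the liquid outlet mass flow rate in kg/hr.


Steady-state mass balance on the main outlet: F_out = F_in - F_removed
F_out = 210 - 83
F_out = 127 kg/hr


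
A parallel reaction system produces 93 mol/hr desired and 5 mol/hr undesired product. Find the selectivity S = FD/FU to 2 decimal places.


S = desired product rate / undesired product rate
S = 93 / 5
S = 18.60


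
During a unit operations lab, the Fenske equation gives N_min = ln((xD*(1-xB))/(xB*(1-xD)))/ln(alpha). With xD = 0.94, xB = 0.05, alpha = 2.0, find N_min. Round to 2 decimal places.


N_min = ln((xD*(1-xB))/(xB*(1-xD))) / ln(alpha)
Numerator inside ln: 0.893 / 0.003 = 297.666667
ln(297.666667) = 5.695974
ln(alpha) = ln(2.0) = 0.693147
N_min = 5.695974 / 0.693147 = 8.22


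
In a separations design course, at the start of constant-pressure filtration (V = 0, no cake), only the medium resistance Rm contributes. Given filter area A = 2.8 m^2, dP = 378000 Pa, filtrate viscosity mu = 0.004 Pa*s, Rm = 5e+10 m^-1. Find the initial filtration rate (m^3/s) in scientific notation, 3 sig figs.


rate = A * dP / (mu * Rm)
rate = 2.8 * 378000 / (0.004 * 5e+10)
rate = 1058400.0 / 2.000e+08
rate = 5.29e-03 m^3/s


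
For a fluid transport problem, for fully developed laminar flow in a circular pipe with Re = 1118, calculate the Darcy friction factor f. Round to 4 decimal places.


f = 64 / Re
f = 64 / 1118
f = 0.0572


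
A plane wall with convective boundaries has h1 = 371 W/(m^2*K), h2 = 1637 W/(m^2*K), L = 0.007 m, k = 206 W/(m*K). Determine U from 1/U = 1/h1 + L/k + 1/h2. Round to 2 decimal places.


1/U = 1/h1 + L/k + 1/h2
1/U = 1/371 + 0.007/206 + 1/1637
1/U = 0.0026954178 + 3.39806e-05 + 0.0006108735
1/U = 0.0033402719
U = 299.38 W/(m^2*K)


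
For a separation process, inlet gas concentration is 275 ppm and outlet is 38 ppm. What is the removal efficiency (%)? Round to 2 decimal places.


Efficiency = (G_in - G_out) / G_in * 100%
Efficiency = (275 - 38) / 275 * 100
Efficiency = 237 / 275 * 100
Efficiency = 86.18%


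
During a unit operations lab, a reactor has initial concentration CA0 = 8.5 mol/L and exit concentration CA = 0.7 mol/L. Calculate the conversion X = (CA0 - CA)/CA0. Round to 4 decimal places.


X = (CA0 - CA) / CA0
X = (8.5 - 0.7) / 8.5
X = 7.8 / 8.5
X = 0.9176


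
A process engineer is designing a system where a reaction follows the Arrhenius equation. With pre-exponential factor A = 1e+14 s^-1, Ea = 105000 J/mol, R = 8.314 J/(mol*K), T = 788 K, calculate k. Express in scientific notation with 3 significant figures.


k = A * exp(-Ea/(R*T))
k = 1e+14 * exp(-105000 / (8.314 * 788))
k = 1e+14 * exp(-16.02703)
k = 1.10e+07


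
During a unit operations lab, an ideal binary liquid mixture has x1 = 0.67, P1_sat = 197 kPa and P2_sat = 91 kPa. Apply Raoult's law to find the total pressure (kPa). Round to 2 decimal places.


P = x1*P1_sat + x2*P2_sat
x2 = 1 - x1 = 1 - 0.67 = 0.33
P = 0.67*197 + 0.33*91
P = 131.99 + 30.03
P = 162.02 kPa


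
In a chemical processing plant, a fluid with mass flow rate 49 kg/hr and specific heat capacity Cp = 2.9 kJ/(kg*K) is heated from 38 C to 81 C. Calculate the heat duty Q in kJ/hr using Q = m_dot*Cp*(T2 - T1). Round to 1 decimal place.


Q = m_dot * Cp * (T2 - T1)
Q = 49 * 2.9 * (81 - 38)
Q = 49 * 2.9 * 43
Q = 6110.3 kJ/hr


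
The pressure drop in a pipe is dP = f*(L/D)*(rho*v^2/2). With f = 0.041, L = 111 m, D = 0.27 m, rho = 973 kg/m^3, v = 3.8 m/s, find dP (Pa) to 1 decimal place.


dP = f * (L/D) * (rho*v^2/2)
dP = 0.041 * (111/0.27) * (973*3.8^2/2)
L/D = 411.11111111
rho*v^2/2 = 973*14.44/2 = 7025.06
dP = 0.041 * 411.11111111 * 7025.06
dP = 118411.3 Pa


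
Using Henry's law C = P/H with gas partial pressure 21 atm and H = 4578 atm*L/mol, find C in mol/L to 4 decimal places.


C = P / H
C = 21 / 4578
C = 0.0046 mol/L


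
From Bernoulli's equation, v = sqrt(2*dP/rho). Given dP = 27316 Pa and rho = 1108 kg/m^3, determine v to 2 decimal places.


v = sqrt(2*dP/rho)
v = sqrt(2*27316/1108)
v = sqrt(49.306859)
v = 7.02 m/s


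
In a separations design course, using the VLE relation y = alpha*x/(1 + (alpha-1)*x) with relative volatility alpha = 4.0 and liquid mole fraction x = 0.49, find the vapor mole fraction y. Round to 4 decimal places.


y = alpha*x / (1 + (alpha-1)*x)
y = 4.0*0.49 / (1 + (4.0-1)*0.49)
y = 1.96 / (1 + 1.47)
y = 1.96 / 2.47
y = 0.7935


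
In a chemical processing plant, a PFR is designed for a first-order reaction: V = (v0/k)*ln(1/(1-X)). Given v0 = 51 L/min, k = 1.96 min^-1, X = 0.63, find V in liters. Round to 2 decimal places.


V = (v0/k) * ln(1/(1-X))
V = (51/1.96) * ln(1/(1-0.63))
V = 26.020408 * ln(2.702703)
V = 26.020408 * 0.994252
V = 25.87 L


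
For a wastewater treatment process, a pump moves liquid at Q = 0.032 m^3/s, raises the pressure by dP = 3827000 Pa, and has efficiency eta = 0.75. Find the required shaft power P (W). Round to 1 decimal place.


P = Q * dP / eta
P = 0.032 * 3827000 / 0.75
P = 122464.0 / 0.75
P = 163285.3 W


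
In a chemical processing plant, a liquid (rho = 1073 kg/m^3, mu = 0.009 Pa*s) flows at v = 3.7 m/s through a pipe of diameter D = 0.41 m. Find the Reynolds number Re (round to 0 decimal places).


Re = rho * v * D / mu
Re = 1073 * 3.7 * 0.41 / 0.009
Re = 1627.741 / 0.009
Re = 180860


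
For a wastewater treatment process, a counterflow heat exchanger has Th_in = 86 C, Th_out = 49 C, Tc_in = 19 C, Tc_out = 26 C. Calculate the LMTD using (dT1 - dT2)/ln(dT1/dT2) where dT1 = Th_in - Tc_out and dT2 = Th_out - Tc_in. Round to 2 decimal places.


dT1 = Th_in - Tc_out = 86 - 26 = 60
dT2 = Th_out - Tc_in = 49 - 19 = 30
LMTD = (dT1 - dT2) / ln(dT1/dT2)
LMTD = (60 - 30) / ln(60/30)
LMTD = 43.28 K


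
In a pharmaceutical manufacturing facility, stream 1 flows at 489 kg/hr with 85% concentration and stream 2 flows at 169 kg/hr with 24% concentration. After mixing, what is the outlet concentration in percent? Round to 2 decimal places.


Mass balance on solute: F1*x1 + F2*x2 = F3*x3
F3 = F1 + F2 = 489 + 169 = 658 kg/hr
x3 = (F1*x1 + F2*x2)/F3
x3 = (489*0.85 + 169*0.24) / 658
x3 = 69.33%


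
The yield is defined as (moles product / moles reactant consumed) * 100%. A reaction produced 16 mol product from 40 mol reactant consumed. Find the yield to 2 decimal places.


Yield = (moles product / moles consumed) * 100%
Yield = (16 / 40) * 100
Yield = 0.4 * 100
Yield = 40.00%


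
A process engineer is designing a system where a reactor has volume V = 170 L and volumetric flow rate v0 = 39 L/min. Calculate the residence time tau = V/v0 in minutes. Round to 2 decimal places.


tau = V / v0
tau = 170 / 39
tau = 4.36 min


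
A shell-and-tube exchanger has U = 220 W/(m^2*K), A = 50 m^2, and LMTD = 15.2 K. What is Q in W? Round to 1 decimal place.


Q = U * A * LMTD
Q = 220 * 50 * 15.2
Q = 167200.0 W


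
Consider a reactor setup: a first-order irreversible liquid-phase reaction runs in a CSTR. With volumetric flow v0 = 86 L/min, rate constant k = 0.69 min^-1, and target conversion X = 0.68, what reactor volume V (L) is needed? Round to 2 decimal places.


V = v0 * X / (k * (1 - X))
V = 86 * 0.68 / (0.69 * (1 - 0.68))
V = 58.48 / (0.69 * 0.32)
V = 58.48 / 0.2208
V = 264.86 L


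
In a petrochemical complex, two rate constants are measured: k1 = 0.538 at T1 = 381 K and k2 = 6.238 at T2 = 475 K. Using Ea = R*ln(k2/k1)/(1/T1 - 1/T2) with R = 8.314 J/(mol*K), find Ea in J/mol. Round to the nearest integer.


Ea = R * ln(k2/k1) / (1/T1 - 1/T2)
ln(k2/k1) = ln(6.238/0.538) = 2.4505563
1/T1 - 1/T2 = 1/381 - 1/475 = 0.000519408758
Ea = 8.314 * 2.4505563 / 0.000519408758
Ea = 39225 J/mol


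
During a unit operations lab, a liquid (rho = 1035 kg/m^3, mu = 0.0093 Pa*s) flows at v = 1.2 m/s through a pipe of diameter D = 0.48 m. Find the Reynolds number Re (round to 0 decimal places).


Re = rho * v * D / mu
Re = 1035 * 1.2 * 0.48 / 0.0093
Re = 596.16 / 0.0093
Re = 64103


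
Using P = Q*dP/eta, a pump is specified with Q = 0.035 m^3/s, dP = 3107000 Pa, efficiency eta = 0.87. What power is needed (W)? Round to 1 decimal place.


P = Q * dP / eta
P = 0.035 * 3107000 / 0.87
P = 108745.0 / 0.87
P = 124994.3 W


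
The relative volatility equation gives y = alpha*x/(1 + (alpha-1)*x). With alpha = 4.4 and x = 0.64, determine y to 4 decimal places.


y = alpha*x / (1 + (alpha-1)*x)
y = 4.4*0.64 / (1 + (4.4-1)*0.64)
y = 2.816 / (1 + 2.176)
y = 2.816 / 3.176
y = 0.8866


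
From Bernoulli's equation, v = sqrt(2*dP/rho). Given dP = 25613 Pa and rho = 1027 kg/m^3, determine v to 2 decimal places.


v = sqrt(2*dP/rho)
v = sqrt(2*25613/1027)
v = sqrt(49.87926)
v = 7.06 m/s


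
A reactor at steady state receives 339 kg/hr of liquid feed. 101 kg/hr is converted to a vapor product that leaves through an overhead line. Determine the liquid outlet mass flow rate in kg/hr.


Steady-state mass balance on the main outlet: F_out = F_in - F_removed
F_out = 339 - 101
F_out = 238 kg/hr


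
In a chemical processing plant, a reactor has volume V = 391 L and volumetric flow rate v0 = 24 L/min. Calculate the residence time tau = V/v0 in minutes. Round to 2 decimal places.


tau = V / v0
tau = 391 / 24
tau = 16.29 min


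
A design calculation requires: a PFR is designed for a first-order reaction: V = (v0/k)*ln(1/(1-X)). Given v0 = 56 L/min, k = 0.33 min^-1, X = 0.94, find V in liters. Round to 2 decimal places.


V = (v0/k) * ln(1/(1-X))
V = (56/0.33) * ln(1/(1-0.94))
V = 169.69697 * ln(16.666667)
V = 169.69697 * 2.813411
V = 477.43 L


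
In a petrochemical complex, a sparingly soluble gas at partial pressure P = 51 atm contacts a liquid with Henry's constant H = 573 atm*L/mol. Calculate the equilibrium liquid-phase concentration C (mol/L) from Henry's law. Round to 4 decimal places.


C = P / H
C = 51 / 573
C = 0.0890 mol/L


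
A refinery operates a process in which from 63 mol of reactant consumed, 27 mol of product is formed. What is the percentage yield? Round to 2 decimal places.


Yield = (moles product / moles consumed) * 100%
Yield = (27 / 63) * 100
Yield = 0.4286 * 100
Yield = 42.86%


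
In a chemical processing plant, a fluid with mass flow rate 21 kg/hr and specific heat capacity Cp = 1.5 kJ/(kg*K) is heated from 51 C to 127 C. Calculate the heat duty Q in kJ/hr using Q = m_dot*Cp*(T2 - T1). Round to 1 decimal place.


Q = m_dot * Cp * (T2 - T1)
Q = 21 * 1.5 * (127 - 51)
Q = 21 * 1.5 * 76
Q = 2394.0 kJ/hr


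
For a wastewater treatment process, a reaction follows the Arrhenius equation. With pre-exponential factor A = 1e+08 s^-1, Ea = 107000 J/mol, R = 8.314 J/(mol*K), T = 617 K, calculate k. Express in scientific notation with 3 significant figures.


k = A * exp(-Ea/(R*T))
k = 1e+08 * exp(-107000 / (8.314 * 617))
k = 1e+08 * exp(-20.858765)
k = 8.73e-02


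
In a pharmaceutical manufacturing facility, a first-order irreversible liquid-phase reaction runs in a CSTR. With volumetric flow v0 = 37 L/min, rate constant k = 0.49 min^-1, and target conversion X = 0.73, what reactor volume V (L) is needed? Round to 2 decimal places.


V = v0 * X / (k * (1 - X))
V = 37 * 0.73 / (0.49 * (1 - 0.73))
V = 27.01 / (0.49 * 0.27)
V = 27.01 / 0.1323
V = 204.16 L


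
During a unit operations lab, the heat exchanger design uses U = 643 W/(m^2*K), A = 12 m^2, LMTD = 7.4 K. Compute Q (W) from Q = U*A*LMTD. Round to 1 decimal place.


Q = U * A * LMTD
Q = 643 * 12 * 7.4
Q = 57098.4 W


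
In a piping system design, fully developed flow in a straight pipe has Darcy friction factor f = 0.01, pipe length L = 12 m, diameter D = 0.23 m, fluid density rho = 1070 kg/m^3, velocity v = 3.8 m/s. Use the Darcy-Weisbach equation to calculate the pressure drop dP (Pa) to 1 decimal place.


dP = f * (L/D) * (rho*v^2/2)
dP = 0.01 * (12/0.23) * (1070*3.8^2/2)
L/D = 52.17391304
rho*v^2/2 = 1070*14.44/2 = 7725.4
dP = 0.01 * 52.17391304 * 7725.4
dP = 4030.6 Pa


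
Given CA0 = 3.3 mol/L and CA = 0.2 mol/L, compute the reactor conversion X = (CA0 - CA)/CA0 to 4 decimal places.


X = (CA0 - CA) / CA0
X = (3.3 - 0.2) / 3.3
X = 3.1 / 3.3
X = 0.9394


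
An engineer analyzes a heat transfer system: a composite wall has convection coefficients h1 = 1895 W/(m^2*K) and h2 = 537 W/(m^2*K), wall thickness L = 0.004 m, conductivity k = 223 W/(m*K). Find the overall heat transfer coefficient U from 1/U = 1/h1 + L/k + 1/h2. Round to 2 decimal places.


1/U = 1/h1 + L/k + 1/h2
1/U = 1/1895 + 0.004/223 + 1/537
1/U = 0.0005277045 + 1.79372e-05 + 0.0018621974
1/U = 0.0024078391
U = 415.31 W/(m^2*K)


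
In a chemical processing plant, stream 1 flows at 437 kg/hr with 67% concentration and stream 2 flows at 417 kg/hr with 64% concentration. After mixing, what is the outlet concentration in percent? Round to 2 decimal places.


Mass balance on solute: F1*x1 + F2*x2 = F3*x3
F3 = F1 + F2 = 437 + 417 = 854 kg/hr
x3 = (F1*x1 + F2*x2)/F3
x3 = (437*0.67 + 417*0.64) / 854
x3 = 65.54%


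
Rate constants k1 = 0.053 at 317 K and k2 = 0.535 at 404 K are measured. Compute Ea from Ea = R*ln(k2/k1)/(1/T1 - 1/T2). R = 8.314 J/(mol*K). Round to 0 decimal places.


Ea = R * ln(k2/k1) / (1/T1 - 1/T2)
ln(k2/k1) = ln(0.535/0.053) = 2.3119748
1/T1 - 1/T2 = 1/317 - 1/404 = 0.000679326608
Ea = 8.314 * 2.3119748 / 0.000679326608
Ea = 28295 J/mol


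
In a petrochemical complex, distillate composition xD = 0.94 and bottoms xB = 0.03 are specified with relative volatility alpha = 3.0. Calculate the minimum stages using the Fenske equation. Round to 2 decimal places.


N_min = ln((xD*(1-xB))/(xB*(1-xD))) / ln(alpha)
Numerator inside ln: 0.9118 / 0.0018 = 506.555556
ln(506.555556) = 6.227634
ln(alpha) = ln(3.0) = 1.098612
N_min = 6.227634 / 1.098612 = 5.67


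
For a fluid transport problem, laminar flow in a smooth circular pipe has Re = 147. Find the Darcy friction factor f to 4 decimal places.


f = 64 / Re
f = 64 / 147
f = 0.4354


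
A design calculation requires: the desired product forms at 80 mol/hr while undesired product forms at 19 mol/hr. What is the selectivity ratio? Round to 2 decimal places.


S = desired product rate / undesired product rate
S = 80 / 19
S = 4.21


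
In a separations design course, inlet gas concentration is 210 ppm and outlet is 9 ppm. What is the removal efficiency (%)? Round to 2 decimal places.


Efficiency = (G_in - G_out) / G_in * 100%
Efficiency = (210 - 9) / 210 * 100
Efficiency = 201 / 210 * 100
Efficiency = 95.71%


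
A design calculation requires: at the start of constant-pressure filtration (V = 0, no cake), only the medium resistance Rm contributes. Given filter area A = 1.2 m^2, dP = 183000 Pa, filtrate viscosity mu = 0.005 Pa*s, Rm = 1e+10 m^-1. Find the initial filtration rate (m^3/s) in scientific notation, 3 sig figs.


rate = A * dP / (mu * Rm)
rate = 1.2 * 183000 / (0.005 * 1e+10)
rate = 219600.0 / 5.000e+07
rate = 4.39e-03 m^3/s


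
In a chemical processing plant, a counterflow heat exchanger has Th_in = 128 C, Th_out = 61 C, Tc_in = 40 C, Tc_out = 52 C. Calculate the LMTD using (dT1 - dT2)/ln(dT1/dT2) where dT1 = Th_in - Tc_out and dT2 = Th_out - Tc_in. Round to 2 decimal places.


dT1 = Th_in - Tc_out = 128 - 52 = 76
dT2 = Th_out - Tc_in = 61 - 40 = 21
LMTD = (dT1 - dT2) / ln(dT1/dT2)
LMTD = (76 - 21) / ln(76/21)
LMTD = 42.76 K


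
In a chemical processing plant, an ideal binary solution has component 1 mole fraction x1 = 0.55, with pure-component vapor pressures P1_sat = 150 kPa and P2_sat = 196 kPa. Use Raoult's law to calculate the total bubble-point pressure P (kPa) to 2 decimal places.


P = x1*P1_sat + x2*P2_sat
x2 = 1 - x1 = 1 - 0.55 = 0.45
P = 0.55*150 + 0.45*196
P = 82.5 + 88.2
P = 170.70 kPa


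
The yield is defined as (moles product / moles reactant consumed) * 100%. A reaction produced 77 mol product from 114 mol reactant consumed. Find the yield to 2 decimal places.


Yield = (moles product / moles consumed) * 100%
Yield = (77 / 114) * 100
Yield = 0.6754 * 100
Yield = 67.54%


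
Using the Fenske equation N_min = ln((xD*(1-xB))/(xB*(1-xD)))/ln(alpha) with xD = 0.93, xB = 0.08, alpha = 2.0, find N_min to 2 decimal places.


N_min = ln((xD*(1-xB))/(xB*(1-xD))) / ln(alpha)
Numerator inside ln: 0.8556 / 0.0056 = 152.785714
ln(152.785714) = 5.029036
ln(alpha) = ln(2.0) = 0.693147
N_min = 5.029036 / 0.693147 = 7.26


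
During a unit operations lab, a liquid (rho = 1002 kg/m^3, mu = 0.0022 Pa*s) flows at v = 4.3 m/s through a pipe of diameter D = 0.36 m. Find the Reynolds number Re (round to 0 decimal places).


Re = rho * v * D / mu
Re = 1002 * 4.3 * 0.36 / 0.0022
Re = 1551.096 / 0.0022
Re = 705044


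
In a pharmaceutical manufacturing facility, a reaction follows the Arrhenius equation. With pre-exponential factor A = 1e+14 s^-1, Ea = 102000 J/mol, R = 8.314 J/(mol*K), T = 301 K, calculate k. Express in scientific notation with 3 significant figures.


k = A * exp(-Ea/(R*T))
k = 1e+14 * exp(-102000 / (8.314 * 301))
k = 1e+14 * exp(-40.759013)
k = 1.99e-04


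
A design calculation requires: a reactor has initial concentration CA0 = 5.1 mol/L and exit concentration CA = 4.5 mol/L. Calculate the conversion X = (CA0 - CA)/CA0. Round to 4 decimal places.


X = (CA0 - CA) / CA0
X = (5.1 - 4.5) / 5.1
X = 0.6 / 5.1
X = 0.1176


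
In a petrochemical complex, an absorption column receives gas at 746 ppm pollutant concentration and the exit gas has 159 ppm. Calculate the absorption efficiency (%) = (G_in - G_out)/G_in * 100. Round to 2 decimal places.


Efficiency = (G_in - G_out) / G_in * 100%
Efficiency = (746 - 159) / 746 * 100
Efficiency = 587 / 746 * 100
Efficiency = 78.69%
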